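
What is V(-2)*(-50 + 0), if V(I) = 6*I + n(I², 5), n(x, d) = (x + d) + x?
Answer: -50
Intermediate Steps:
n(x, d) = d + 2*x (n(x, d) = (d + x) + x = d + 2*x)
V(I) = 5 + 2*I² + 6*I (V(I) = 6*I + (5 + 2*I²) = 5 + 2*I² + 6*I)
V(-2)*(-50 + 0) = (5 + 2*(-2)² + 6*(-2))*(-50 + 0) = (5 + 2*4 - 12)*(-50) = (5 + 8 - 12)*(-50) = 1*(-50) = -50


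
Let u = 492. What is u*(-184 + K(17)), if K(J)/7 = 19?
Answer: -25092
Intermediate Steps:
K(J) = 133 (K(J) = 7*19 = 133)
u*(-184 + K(17)) = 492*(-184 + 133) = 492*(-51) = -25092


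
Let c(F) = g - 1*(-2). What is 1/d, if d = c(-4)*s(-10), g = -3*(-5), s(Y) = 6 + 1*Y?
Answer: -1/68 ≈ -0.014706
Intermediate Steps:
s(Y) = 6 + Y
g = 15
c(F) = 17 (c(F) = 15 - 1*(-2) = 15 + 2 = 17)
d = -68 (d = 17*(6 - 10) = 17*(-4) = -68)
1/d = 1/(-68) = -1/68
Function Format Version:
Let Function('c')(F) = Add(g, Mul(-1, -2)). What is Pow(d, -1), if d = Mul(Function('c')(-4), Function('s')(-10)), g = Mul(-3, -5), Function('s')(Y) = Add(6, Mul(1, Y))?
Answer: Rational(-1, 68) ≈ -0.014706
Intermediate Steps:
Function('s')(Y) = Add(6, Y)
g = 15
Function('c')(F) = 17 (Function('c')(F) = Add(15, Mul(-1, -2)) = Add(15, 2) = 17)
d = -68 (d = Mul(17, Add(6, -10)) = Mul(17, -4) = -68)
Pow(d, -1) = Pow(-68, -1) = Rational(-1, 68)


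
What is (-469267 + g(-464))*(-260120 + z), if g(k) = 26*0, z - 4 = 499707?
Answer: -112432149797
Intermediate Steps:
z = 499711 (z = 4 + 499707 = 499711)
g(k) = 0
(-469267 + g(-464))*(-260120 + z) = (-469267 + 0)*(-260120 + 499711) = -469267*239591 = -112432149797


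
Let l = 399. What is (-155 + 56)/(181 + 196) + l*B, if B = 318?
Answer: 47834415/377 ≈ 1.2688e+5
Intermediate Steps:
(-155 + 56)/(181 + 196) + l*B = (-155 + 56)/(181 + 196) + 399*318 = -99/377 + 126882 = 47834415/377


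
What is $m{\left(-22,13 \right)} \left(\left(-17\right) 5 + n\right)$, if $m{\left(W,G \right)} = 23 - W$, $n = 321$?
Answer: $10620$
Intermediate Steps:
$m{\left(-22,13 \right)} \left(\left(-17\right) 5 + n\right) = \left(23 - -22\right) \left(\left(-17\right) 5 + 321\right) = \left(23 + 22\right) \left(-85 + 321\right) = 45 \cdot 236 = 10620$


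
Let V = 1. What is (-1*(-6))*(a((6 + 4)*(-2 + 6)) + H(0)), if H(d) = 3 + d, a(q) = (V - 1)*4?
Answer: 18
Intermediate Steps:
a(q) = 0 (a(q) = (1 - 1)*4 = 0*4 = 0)
(-1*(-6))*(a((6 + 4)*(-2 + 6)) + H(0)) = (-1*(-6))*(0 + (3 + 0)) = 6*(0 + 3) = 6*3 = 18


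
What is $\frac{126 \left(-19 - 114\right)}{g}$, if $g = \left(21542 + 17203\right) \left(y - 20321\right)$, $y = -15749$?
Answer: $\frac{133}{11091525} \approx 1.1991 \cdot 10^{-5}$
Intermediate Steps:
$g = -1397532150$ ($g = \left(21542 + 17203\right) \left(-15749 - 20321\right) = 38745 \left(-36070\right) = -1397532150$)
$\frac{126 \left(-19 - 114\right)}{g} = \frac{126 \left(-19 - 114\right)}{-1397532150} = 126 \left(-133\right) \left(- \frac{1}{1397532150}\right) = \left(-16758\right) \left(- \frac{1}{1397532150}\right) = \frac{133}{11091525}$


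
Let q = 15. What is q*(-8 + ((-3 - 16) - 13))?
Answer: -600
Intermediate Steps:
q*(-8 + ((-3 - 16) - 13)) = 15*(-8 + ((-3 - 16) - 13)) = 15*(-8 + (-19 - 13)) = 15*(-8 - 32) = 15*(-40) = -600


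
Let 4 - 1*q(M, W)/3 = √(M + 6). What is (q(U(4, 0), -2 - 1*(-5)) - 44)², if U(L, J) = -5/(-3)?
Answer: (32 + √69)² ≈ 1624.6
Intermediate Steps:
U(L, J) = 5/3 (U(L, J) = -5*(-⅓) = 5/3)
q(M, W) = 12 - 3*√(6 + M) (q(M, W) = 12 - 3*√(M + 6) = 12 - 3*√(6 + M))
(q(U(4, 0), -2 - 1*(-5)) - 44)² = ((12 - 3*√(6 + 5/3)) - 44)² = ((12 - √69) - 44)² = (-32 - √69)²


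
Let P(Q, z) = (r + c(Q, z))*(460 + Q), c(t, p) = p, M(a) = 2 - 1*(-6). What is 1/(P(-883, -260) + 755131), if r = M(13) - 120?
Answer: 1/912487 ≈ 1.0959e-6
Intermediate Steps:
M(a) = 8 (M(a) = 2 + 6 = 8)
r = -112 (r = 8 - 120 = -112)
P(Q, z) = (-112 + z)*(460 + Q)
1/(P(-883, -260) + 755131) = 1/((-51520 - 112*(-883) + 460*(-260) - 883*(-260)) + 755131) = 1/((-51520 + 98896 - 119600 + 229580) + 755131) = 1/(157356 + 755131) = 1/912487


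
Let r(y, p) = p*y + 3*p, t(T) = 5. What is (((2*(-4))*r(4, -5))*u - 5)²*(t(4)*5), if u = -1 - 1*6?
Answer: 96530625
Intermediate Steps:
u = -7 (u = -1 - 6 = -7)
r(y, p) = 3*p + p*y
(((2*(-4))*r(4, -5))*u - 5)²*(t(4)*5) = (((2*(-4))*(-5*(3 + 4)))*(-7) - 5)²*(5*5) = (-(-40)*7*(-7) - 5)²*25 = (-8*(-35)*(-7) - 5)²*25 = (280*(-7) - 5)²*25 = (-1960 - 5)²*25 = (-1965)²*25 = 3861225*25 = 96530625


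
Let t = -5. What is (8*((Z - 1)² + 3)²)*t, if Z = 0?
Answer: -640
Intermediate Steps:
(8*((Z - 1)² + 3)²)*t = (8*((0 - 1)² + 3)²)*(-5) = (8*((-1)² + 3)²)*(-5) = (8*(1 + 3)²)*(-5) = (8*4²)*(-5) = (8*16)*(-5) = 128*(-5) = -640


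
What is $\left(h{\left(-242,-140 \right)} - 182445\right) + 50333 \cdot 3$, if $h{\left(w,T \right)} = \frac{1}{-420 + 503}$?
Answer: $- \frac{2610017}{83} \approx -31446.0$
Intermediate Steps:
$h{\left(w,T \right)} = \frac{1}{83}$
$\left(h{\left(-242,-140 \right)} - 182445\right) + 50333 \cdot 3 = \left(\frac{1}{83} - 182445\right) + 50333 \cdot 3 = - \frac{15142934}{83} + 150999 = - \frac{2610017}{83}$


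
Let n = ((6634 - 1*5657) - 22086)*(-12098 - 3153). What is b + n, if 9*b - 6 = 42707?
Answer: 2897442944/9 ≈ 3.2194e+8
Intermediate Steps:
b = 42713/9 (b = 2/3 + (1/9)*42707 = 2/3 + 42707/9 = 42713/9 ≈ 4745.9)
n = 321933359 (n = ((6634 - 5657) - 22086)*(-15251) = (977 - 22086)*(-15251) = -21109*(-15251) = 321933359)
b + n = 42713/9 + 321933359 = 2897442944/9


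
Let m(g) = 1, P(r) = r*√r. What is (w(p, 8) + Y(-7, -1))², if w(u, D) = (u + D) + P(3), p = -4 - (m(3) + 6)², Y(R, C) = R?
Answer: 2731 - 312*√3 ≈ 2190.6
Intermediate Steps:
P(r) = r^(3/2)
p = -53 (p = -4 - (1 + 6)² = -4 - 1*7² = -4 - 1*49 = -4 - 49 = -53)
w(u, D) = D + u + 3*√3 (w(u, D) = (u + D) + 3^(3/2) = (D + u) + 3*√3 = D + u + 3*√3)
(w(p, 8) + Y(-7, -1))² = ((8 - 53 + 3*√3) - 7)² = ((-45 + 3*√3) - 7)² = (-52 + 3*√3)²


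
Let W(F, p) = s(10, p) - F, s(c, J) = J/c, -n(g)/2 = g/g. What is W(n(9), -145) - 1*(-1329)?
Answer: 2633/2 ≈ 1316.5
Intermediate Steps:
n(g) = -2 (n(g) = -2*g/g = -2*1 = -2)
W(F, p) = -F + p/10 (W(F, p) = p/10 - F = -F + p/10)
W(n(9), -145) - 1*(-1329) = (-1*(-2) + (⅒)*(-145)) - 1*(-1329) = (2 - 29/2) + 1329 = -25/2 + 1329 = 2633/2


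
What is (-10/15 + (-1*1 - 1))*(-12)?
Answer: 32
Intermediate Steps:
(-10/15 + (-1*1 - 1))*(-12) = (-10*1/15 + (-1 - 1))*(-12) = (-2/3 - 2)*(-12) = -8/3*(-12) = 32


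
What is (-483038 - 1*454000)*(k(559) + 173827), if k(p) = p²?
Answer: -455689075704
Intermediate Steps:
(-483038 - 1*454000)*(k(559) + 173827) = (-483038 - 1*454000)*(559² + 173827) = (-483038 - 454000)*(312481 + 173827) = -937038*486308 = -455689075704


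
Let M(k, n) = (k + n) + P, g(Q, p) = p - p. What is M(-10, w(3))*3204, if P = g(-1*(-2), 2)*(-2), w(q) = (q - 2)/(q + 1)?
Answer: -31239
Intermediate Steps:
g(Q, p) = 0
w(q) = (-2 + q)/(1 + q)
P = 0 (P = 0*(-2) = 0)
M(k, n) = k + n (M(k, n) = (k + n) + 0 = k + n)
M(-10, w(3))*3204 = (-10 + (-2 + 3)/(1 + 3))*3204 = (-10 + 1/4)*3204 = (-10 + (¼)*1)*3204 = (-10 + ¼)*3204 = -39/4*3204 = -31239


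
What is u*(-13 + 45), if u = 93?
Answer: 2976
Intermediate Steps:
u*(-13 + 45) = 93*(-13 + 45) = 93*32 = 2976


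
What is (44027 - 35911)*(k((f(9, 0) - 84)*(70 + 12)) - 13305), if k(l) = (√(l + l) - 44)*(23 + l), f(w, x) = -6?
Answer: 2519230748 - 358256472*I*√410 ≈ 2.5192e+9 - 7.2541e+9*I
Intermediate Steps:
k(l) = (-44 + √2*√l)*(23 + l) (k(l) = (√(2*l) - 44)*(23 + l) = (√2*√l - 44)*(23 + l) = (-44 + √2*√l)*(23 + l))
(44027 - 35911)*(k((f(9, 0) - 84)*(70 + 12)) - 13305) = (44027 - 35911)*((-1012 - 44*(-6 - 84)*(70 + 12) + √2*((-6 - 84)*(70 + 12))^(3/2) + 23*√2*√((-6 - 84)*(70 + 12))) - 13305) = 8116*((-1012 - (-3960)*82 + √2*(-90*82)^(3/2) + 23*√2*√(-90*82)) - 13305) = 8116*((-1012 - 44*(-7380) + √2*(-7380)^(3/2) + 23*√2*√(-7380)) - 13305) = 8116*((-1012 + 324720 + √2*(-44280*I*√205) + 23*√2*(6*I*√205)) - 13305) = 8116*((-1012 + 324720 - 44280*I*√410 + 138*I*√410) - 13305) = 8116*((323708 - 44142*I*√410) - 13305) = 8116*(310403 - 44142*I*√410) = 2519230748 - 358256472*I*√410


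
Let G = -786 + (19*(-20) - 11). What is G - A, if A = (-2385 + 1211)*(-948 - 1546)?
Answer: -2929133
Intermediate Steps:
A = 2927956 (A = -1174*(-2494) = 2927956)
G = -1177 (G = -786 + (-380 - 11) = -786 - 391 = -1177)
G - A = -1177 - 1*2927956 = -1177 - 2927956 = -2929133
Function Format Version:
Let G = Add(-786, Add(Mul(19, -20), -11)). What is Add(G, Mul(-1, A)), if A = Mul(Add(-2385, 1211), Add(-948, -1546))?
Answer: -2929133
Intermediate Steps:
A = 2927956 (A = Mul(-1174, -2494) = 2927956)
G = -1177 (G = Add(-786, Add(-380, -11)) = Add(-786, -391) = -1177)
Add(G, Mul(-1, A)) = Add(-1177, Mul(-1, 2927956)) = Add(-1177, -2927956) = -2929133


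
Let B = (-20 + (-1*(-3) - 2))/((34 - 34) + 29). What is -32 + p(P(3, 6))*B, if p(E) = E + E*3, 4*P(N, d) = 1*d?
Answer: -1042/29 ≈ -35.931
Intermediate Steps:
P(N, d) = d/4 (P(N, d) = (1*d)/4 = d/4)
p(E) = 4*E (p(E) = E + 3*E = 4*E)
B = -19/29 (B = (-20 + (3 - 2))/(0 + 29) = (-20 + 1)/29 = -19*1/29 = -19/29 ≈ -0.65517)
-32 + p(P(3, 6))*B = -32 + (4*((¼)*6))*(-19/29) = -32 + (4*(3/2))*(-19/29) = -32 + 6*(-19/29) = -32 - 114/29 = -1042/29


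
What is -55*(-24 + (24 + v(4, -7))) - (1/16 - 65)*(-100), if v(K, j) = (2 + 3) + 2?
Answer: -27515/4 ≈ -6878.8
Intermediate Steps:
v(K, j) = 7 (v(K, j) = 5 + 2 = 7)
-55*(-24 + (24 + v(4, -7))) - (1/16 - 65)*(-100) = -55*(-24 + (24 + 7)) - (1/16 - 65)*(-100) = -55*(-24 + 31) - (1/16 - 65)*(-100) = -55*7 - (-1039)*(-100)/16 = -385 - 1*25975/4 = -385 - 25975/4 = -27515/4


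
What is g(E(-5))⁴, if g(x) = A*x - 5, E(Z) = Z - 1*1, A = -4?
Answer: 130321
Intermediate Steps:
E(Z) = -1 + Z (E(Z) = Z - 1 = -1 + Z)
g(x) = -5 - 4*x (g(x) = -4*x - 5 = -5 - 4*x)
g(E(-5))⁴ = (-5 - 4*(-1 - 5))⁴ = (-5 - 4*(-6))⁴ = (-5 + 24)⁴ = 19⁴ = 130321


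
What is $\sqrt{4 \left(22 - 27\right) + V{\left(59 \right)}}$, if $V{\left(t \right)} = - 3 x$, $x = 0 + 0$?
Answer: $2 i \sqrt{5} \approx 4.4721 i$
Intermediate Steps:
$x = 0$
$V{\left(t \right)} = 0$ ($V{\left(t \right)} = \left(-3\right) 0 = 0$)
$\sqrt{4 \left(22 - 27\right) + V{\left(59 \right)}} = \sqrt{4 \left(22 - 27\right) + 0} = \sqrt{4 \left(-5\right) + 0} = \sqrt{-20 + 0} = \sqrt{-20} = 2 i \sqrt{5}$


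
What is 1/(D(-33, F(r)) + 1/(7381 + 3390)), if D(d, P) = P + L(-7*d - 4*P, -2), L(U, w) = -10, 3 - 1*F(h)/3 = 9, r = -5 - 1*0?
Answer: -10771/301587 ≈ -0.035714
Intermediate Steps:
r = -5 (r = -5 + 0 = -5)
F(h) = -18 (F(h) = 9 - 3*9 = 9 - 27 = -18)
D(d, P) = -10 + P (D(d, P) = P - 10 = -10 + P)
1/(D(-33, F(r)) + 1/(7381 + 3390)) = 1/((-10 - 18) + 1/(7381 + 3390)) = 1/(-28 + 1/10771) = 1/(-301587/10771) = -10771/301587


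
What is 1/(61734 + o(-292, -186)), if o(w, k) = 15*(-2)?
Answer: 1/61704 ≈ 1.6206e-5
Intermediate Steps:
o(w, k) = -30
1/(61734 + o(-292, -186)) = 1/(61734 - 30) = 1/61704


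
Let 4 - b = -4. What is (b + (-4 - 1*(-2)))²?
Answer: 36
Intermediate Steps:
b = 8 (b = 4 - 1*(-4) = 4 + 4 = 8)
(b + (-4 - 1*(-2)))² = (8 + (-4 - 1*(-2)))² = (8 + (-4 + 2))² = (8 - 2)² = 6² = 36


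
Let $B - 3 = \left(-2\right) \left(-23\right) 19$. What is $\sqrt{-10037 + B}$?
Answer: $2 i \sqrt{2290} \approx 95.708 i$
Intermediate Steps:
$B = 877$ ($B = 3 + \left(-2\right) \left(-23\right) 19 = 3 + 46 \cdot 19 = 3 + 874 = 877$)
$\sqrt{-10037 + B} = \sqrt{-10037 + 877} = \sqrt{-9160} = 2 i \sqrt{2290}$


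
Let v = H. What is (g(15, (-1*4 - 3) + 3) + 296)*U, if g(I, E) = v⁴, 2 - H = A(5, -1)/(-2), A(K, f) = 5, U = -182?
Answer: -1028027/8 ≈ -1.2850e+5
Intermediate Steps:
H = 9/2 (H = 2 - 5/(-2) = 2 - 5*(-1)/2 = 2 - 1*(-5/2) = 2 + 5/2 = 9/2 ≈ 4.5000)
v = 9/2 ≈ 4.5000
g(I, E) = 6561/16 (g(I, E) = (9/2)⁴ = 6561/16)
(g(15, (-1*4 - 3) + 3) + 296)*U = (6561/16 + 296)*(-182) = (11297/16)*(-182) = -1028027/8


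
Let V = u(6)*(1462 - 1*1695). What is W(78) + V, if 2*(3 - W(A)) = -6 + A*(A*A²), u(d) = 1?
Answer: -18507755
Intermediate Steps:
W(A) = 6 - A⁴/2 (W(A) = 3 - (-6 + A*(A*A²))/2 = 3 - (-6 + A*A³)/2 = 3 - (-6 + A⁴)/2 = 3 + (3 - A⁴/2) = 6 - A⁴/2)
V = -233 (V = 1*(1462 - 1*1695) = 1*(1462 - 1695) = 1*(-233) = -233)
W(78) + V = (6 - ½*78⁴) - 233 = (6 - ½*37015056) - 233 = (6 - 18507528) - 233 = -18507522 - 233 = -18507755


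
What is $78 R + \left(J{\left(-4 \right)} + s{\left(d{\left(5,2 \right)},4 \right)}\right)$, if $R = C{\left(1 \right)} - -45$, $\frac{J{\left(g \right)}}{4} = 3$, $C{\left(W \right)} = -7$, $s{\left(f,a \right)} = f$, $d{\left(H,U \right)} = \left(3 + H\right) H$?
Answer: $3016$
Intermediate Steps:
$d{\left(H,U \right)} = H \left(3 + H\right)$
$J{\left(g \right)} = 12$ ($J{\left(g \right)} = 4 \cdot 3 = 12$)
$R = 38$ ($R = -7 - -45 = -7 + 45 = 38$)
$78 R + \left(J{\left(-4 \right)} + s{\left(d{\left(5,2 \right)},4 \right)}\right) = 78 \cdot 38 + \left(12 + 5 \left(3 + 5\right)\right) = 2964 + \left(12 + 5 \cdot 8\right) = 2964 + \left(12 + 40\right) = 2964 + 52 = 3016$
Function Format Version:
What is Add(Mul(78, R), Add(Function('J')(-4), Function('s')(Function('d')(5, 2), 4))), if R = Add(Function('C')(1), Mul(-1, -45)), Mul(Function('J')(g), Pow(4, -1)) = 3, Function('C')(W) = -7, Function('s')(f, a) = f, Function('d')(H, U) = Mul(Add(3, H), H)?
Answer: 3016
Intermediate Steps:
Function('d')(H, U) = Mul(H, Add(3, H))
Function('J')(g) = 12 (Function('J')(g) = Mul(4, 3) = 12)
R = 38 (R = Add(-7, Mul(-1, -45)) = Add(-7, 45) = 38)
Add(Mul(78, R), Add(Function('J')(-4), Function('s')(Function('d')(5, 2), 4))) = Add(Mul(78, 38), Add(12, Mul(5, Add(3, 5)))) = Add(2964, Add(12, Mul(5, 8))) = Add(2964, Add(12, 40)) = Add(2964, 52) = 3016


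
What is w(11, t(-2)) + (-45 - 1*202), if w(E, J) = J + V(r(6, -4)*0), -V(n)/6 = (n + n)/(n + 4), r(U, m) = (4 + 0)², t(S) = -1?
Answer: -248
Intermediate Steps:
r(U, m) = 16 (r(U, m) = 4² = 16)
V(n) = -12*n/(4 + n) (V(n) = -6*(n + n)/(n + 4) = -6*2*n/(4 + n) = -12*n/(4 + n))
w(E, J) = J (w(E, J) = J - 12*16*0/(4 + 16*0) = J - 12*0/(4 + 0) = J - 12*0/4 = J - 12*0*¼ = J + 0 = J)
w(11, t(-2)) + (-45 - 1*202) = -1 + (-45 - 1*202) = -1 + (-45 - 202) = -1 - 247 = -248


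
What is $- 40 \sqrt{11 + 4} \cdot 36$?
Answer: $- 1440 \sqrt{15} \approx -5577.1$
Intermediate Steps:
$- 40 \sqrt{11 + 4} \cdot 36 = - 40 \sqrt{15} \cdot 36 = - 1440 \sqrt{15}$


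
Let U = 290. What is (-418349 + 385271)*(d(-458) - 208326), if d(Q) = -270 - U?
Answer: 6909531108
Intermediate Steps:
d(Q) = -560 (d(Q) = -270 - 1*290 = -270 - 290 = -560)
(-418349 + 385271)*(d(-458) - 208326) = (-418349 + 385271)*(-560 - 208326) = -33078*(-208886) = 6909531108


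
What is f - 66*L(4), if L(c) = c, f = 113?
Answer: -151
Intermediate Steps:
f - 66*L(4) = 113 - 66*4 = 113 - 264 = -151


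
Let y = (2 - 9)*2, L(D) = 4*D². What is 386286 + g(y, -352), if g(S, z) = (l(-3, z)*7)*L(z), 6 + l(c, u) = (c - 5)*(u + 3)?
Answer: 9665889518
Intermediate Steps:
l(c, u) = -6 + (-5 + c)*(3 + u) (l(c, u) = -6 + (c - 5)*(u + 3) = -6 + (-5 + c)*(3 + u))
y = -14 (y = -7*2 = -14)
g(S, z) = 4*z²*(-210 - 56*z) (g(S, z) = ((-21 - 5*z + 3*(-3) - 3*z)*7)*(4*z²) = ((-21 - 5*z - 9 - 3*z)*7)*(4*z²) = ((-30 - 8*z)*7)*(4*z²) = (-210 - 56*z)*(4*z²) = 4*z²*(-210 - 56*z))
386286 + g(y, -352) = 386286 + (-352)²*(-840 - 224*(-352)) = 386286 + 123904*(-840 + 78848) = 386286 + 123904*78008 = 386286 + 9665503232 = 9665889518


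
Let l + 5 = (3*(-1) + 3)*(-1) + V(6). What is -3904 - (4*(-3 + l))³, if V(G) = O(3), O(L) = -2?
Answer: 60096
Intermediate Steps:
V(G) = -2
l = -7 (l = -5 + ((3*(-1) + 3)*(-1) - 2) = -5 + ((-3 + 3)*(-1) - 2) = -5 + (0*(-1) - 2) = -5 + (0 - 2) = -5 - 2 = -7)
-3904 - (4*(-3 + l))³ = -3904 - (4*(-3 - 7))³ = -3904 - (4*(-10))³ = -3904 - 1*(-40)³ = -3904 - 1*(-64000) = -3904 + 64000 = 60096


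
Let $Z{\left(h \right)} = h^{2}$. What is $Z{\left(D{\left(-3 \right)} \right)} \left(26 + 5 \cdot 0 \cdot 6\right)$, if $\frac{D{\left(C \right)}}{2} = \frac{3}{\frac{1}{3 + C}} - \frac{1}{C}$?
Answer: $\frac{104}{9} \approx 11.556$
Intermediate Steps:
$D{\left(C \right)} = 18 - \frac{2}{C} + 6 C$ ($D{\left(C \right)} = 2 \left(\frac{3}{\frac{1}{3 + C}} - \frac{1}{C}\right) = 2 \left(3 \left(3 + C\right) - \frac{1}{C}\right) = 2 \left(\left(9 + 3 C\right) - \frac{1}{C}\right) = 2 \left(9 - \frac{1}{C} + 3 C\right) = 18 - \frac{2}{C} + 6 C$)
$Z{\left(D{\left(-3 \right)} \right)} \left(26 + 5 \cdot 0 \cdot 6\right) = \left(18 - \frac{2}{-3} + 6 \left(-3\right)\right)^{2} \left(26 + 5 \cdot 0 \cdot 6\right) = \left(18 - - \frac{2}{3} - 18\right)^{2} \left(26 + 0 \cdot 6\right) = \left(18 + \frac{2}{3} - 18\right)^{2} \left(26 + 0\right) = \left(\frac{2}{3}\right)^{2} \cdot 26 = \frac{4}{9} \cdot 26 = \frac{104}{9}$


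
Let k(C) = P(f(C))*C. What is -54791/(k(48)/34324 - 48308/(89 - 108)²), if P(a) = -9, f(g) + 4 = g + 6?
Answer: 15429847921/37688176 ≈ 409.41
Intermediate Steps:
f(g) = 2 + g (f(g) = -4 + (g + 6) = -4 + (6 + g) = 2 + g)
k(C) = -9*C
-54791/(k(48)/34324 - 48308/(89 - 108)²) = -54791/(-9*48/34324 - 48308/(89 - 108)²) = -54791/(-432*1/34324 - 48308/((-19)²)) = -54791/(-108/8581 - 48308/361) = -54791/(-414569936/3097741) = -54791*(-3097741/414569936) = 15429847921/37688176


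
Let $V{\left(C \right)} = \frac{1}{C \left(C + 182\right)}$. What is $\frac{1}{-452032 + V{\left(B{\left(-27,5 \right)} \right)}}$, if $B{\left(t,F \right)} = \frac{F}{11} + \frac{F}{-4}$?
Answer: $- \frac{279055}{126141791696} \approx -2.2122 \cdot 10^{-6}$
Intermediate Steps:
$B{\left(t,F \right)} = - \frac{7 F}{44}$ ($B{\left(t,F \right)} = F \frac{1}{11} + F \left(- \frac{1}{4}\right) = \frac{F}{11} - \frac{F}{4} = - \frac{7 F}{44}$)
$V{\left(C \right)} = \frac{1}{C \left(182 + C\right)}$
$\frac{1}{-452032 + V{\left(B{\left(-27,5 \right)} \right)}} = \frac{1}{-452032 + \frac{1}{\left(- \frac{7}{44}\right) 5 \left(182 - \frac{35}{44}\right)}} = \frac{1}{-452032 + \frac{1}{\left(- \frac{35}{44}\right) \left(182 - \frac{35}{44}\right)}} = \frac{1}{-452032 - \frac{44}{35 \cdot \frac{7973}{44}}} = \frac{1}{-452032 - \frac{1936}{279055}} = \frac{1}{- \frac{126141791696}{279055}} = - \frac{279055}{126141791696}$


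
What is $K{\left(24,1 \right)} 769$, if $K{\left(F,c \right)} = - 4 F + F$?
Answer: $-55368$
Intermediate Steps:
$K{\left(F,c \right)} = - 3 F$
$K{\left(24,1 \right)} 769 = \left(-3\right) 24 \cdot 769 = \left(-72\right) 769 = -55368$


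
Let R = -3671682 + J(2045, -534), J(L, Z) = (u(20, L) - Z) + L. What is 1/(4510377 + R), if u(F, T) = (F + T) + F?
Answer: 1/843359 ≈ 1.1857e-6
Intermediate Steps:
u(F, T) = T + 2*F
J(L, Z) = 40 - Z + 2*L (J(L, Z) = ((L + 2*20) - Z) + L = ((L + 40) - Z) + L = ((40 + L) - Z) + L = (40 + L - Z) + L = 40 - Z + 2*L)
R = -3667018 (R = -3671682 + (40 - 1*(-534) + 2*2045) = -3671682 + (40 + 534 + 4090) = -3671682 + 4664 = -3667018)
1/(4510377 + R) = 1/(4510377 - 3667018) = 1/843359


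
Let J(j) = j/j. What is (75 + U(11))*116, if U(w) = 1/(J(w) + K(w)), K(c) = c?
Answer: 26129/3 ≈ 8709.7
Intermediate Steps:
J(j) = 1
U(w) = 1/(1 + w)
(75 + U(11))*116 = (75 + 1/(1 + 11))*116 = (75 + 1/12)*116 = (901/12)*116 = 26129/3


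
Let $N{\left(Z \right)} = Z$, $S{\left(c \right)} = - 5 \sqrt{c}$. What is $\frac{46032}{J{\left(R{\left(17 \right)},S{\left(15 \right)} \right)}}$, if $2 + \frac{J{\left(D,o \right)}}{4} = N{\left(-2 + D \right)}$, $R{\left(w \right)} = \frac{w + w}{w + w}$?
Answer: $-3836$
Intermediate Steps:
$R{\left(w \right)} = 1$ ($R{\left(w \right)} = \frac{2 w}{2 w} = 2 w \frac{1}{2 w} = 1$)
$J{\left(D,o \right)} = -16 + 4 D$ ($J{\left(D,o \right)} = -8 + 4 \left(-2 + D\right) = -8 + \left(-8 + 4 D\right) = -16 + 4 D$)
$\frac{46032}{J{\left(R{\left(17 \right)},S{\left(15 \right)} \right)}} = \frac{46032}{-16 + 4 \cdot 1} = \frac{46032}{-16 + 4} = \frac{46032}{-12} = 46032 \left(- \frac{1}{12}\right) = -3836$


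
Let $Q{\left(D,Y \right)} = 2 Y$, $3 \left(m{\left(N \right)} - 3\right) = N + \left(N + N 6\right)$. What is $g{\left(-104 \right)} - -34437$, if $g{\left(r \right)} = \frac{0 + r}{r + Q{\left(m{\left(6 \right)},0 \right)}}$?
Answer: $34438$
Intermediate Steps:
$m{\left(N \right)} = 3 + \frac{8 N}{3}$ ($m{\left(N \right)} = 3 + \frac{N + \left(N + N 6\right)}{3} = 3 + \frac{N + \left(N + 6 N\right)}{3} = 3 + \frac{N + 7 N}{3} = 3 + \frac{8 N}{3}$)
$g{\left(r \right)} = 1$ ($g{\left(r \right)} = \frac{0 + r}{r + 2 \cdot 0} = \frac{r}{r + 0} = \frac{r}{r} = 1$)
$g{\left(-104 \right)} - -34437 = 1 - -34437 = 1 + 34437 = 34438$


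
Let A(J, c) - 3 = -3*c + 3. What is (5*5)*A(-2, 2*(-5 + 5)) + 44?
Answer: 194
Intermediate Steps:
A(J, c) = 6 - 3*c (A(J, c) = 3 + (-3*c + 3) = 3 + (3 - 3*c) = 6 - 3*c)
(5*5)*A(-2, 2*(-5 + 5)) + 44 = (5*5)*(6 - 6*(-5 + 5)) + 44 = 25*(6 - 6*0) + 44 = 25*(6 - 3*0) + 44 = 25*(6 + 0) + 44 = 25*6 + 44 = 150 + 44 = 194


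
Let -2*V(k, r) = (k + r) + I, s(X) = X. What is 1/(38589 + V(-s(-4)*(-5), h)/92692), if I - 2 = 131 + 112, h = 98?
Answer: 185384/7153782853 ≈ 2.5914e-5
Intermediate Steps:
I = 245 (I = 2 + (131 + 112) = 2 + 243 = 245)
V(k, r) = -245/2 - k/2 - r/2 (V(k, r) = -((k + r) + 245)/2 = -(245 + k + r)/2 = -245/2 - k/2 - r/2)
1/(38589 + V(-s(-4)*(-5), h)/92692) = 1/(38589 + (-245/2 - (-1*(-4))*(-5)/2 - 1/2*98)/92692) = 1/(38589 + (-245/2 - 2*(-5) - 49)*(1/92692)) = 1/(38589 + (-245/2 - 1/2*(-20) - 49)*(1/92692)) = 1/(38589 + (-245/2 + 10 - 49)*(1/92692)) = 1/(38589 - 323/2*1/92692) = 1/(38589 - 323/185384) = 1/(7153782853/185384) = 185384/7153782853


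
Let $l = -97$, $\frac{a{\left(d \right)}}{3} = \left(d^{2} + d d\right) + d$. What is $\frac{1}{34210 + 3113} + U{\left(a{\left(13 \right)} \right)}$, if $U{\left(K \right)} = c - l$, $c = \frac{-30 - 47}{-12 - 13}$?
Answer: $\frac{93382171}{933075} \approx 100.08$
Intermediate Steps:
$a{\left(d \right)} = 3 d + 6 d^{2}$ ($a{\left(d \right)} = 3 \left(\left(d^{2} + d d\right) + d\right) = 3 \left(\left(d^{2} + d^{2}\right) + d\right) = 3 \left(2 d^{2} + d\right) = 3 \left(d + 2 d^{2}\right) = 3 d + 6 d^{2}$)
$c = \frac{77}{25}$ ($c = - \frac{77}{-25} = \left(-77\right) \left(- \frac{1}{25}\right) = \frac{77}{25} \approx 3.08$)
$U{\left(K \right)} = \frac{2502}{25}$ ($U{\left(K \right)} = \frac{77}{25} - -97 = \frac{77}{25} + 97 = \frac{2502}{25}$)
$\frac{1}{34210 + 3113} + U{\left(a{\left(13 \right)} \right)} = \frac{1}{34210 + 3113} + \frac{2502}{25} = \frac{1}{37323} + \frac{2502}{25} = \frac{93382171}{933075}$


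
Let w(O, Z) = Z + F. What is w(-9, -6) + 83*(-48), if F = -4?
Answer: -3994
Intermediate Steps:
w(O, Z) = -4 + Z (w(O, Z) = Z - 4 = -4 + Z)
w(-9, -6) + 83*(-48) = (-4 - 6) + 83*(-48) = -10 - 3984 = -3994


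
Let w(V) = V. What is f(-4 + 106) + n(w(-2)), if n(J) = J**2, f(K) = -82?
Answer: -78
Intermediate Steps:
f(-4 + 106) + n(w(-2)) = -82 + (-2)**2 = -82 + 4 = -78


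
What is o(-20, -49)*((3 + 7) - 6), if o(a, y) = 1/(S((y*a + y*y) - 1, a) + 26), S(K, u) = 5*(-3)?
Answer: 4/11 ≈ 0.36364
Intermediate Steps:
S(K, u) = -15
o(a, y) = 1/11 (o(a, y) = 1/(-15 + 26) = 1/11)
o(-20, -49)*((3 + 7) - 6) = ((3 + 7) - 6)/11 = (10 - 6)/11 = (1/11)*4 = 4/11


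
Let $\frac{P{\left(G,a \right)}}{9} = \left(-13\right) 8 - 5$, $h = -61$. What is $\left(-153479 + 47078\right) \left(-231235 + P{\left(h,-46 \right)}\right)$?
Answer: $24708014616$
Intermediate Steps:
$P{\left(G,a \right)} = -981$ ($P{\left(G,a \right)} = 9 \left(\left(-13\right) 8 - 5\right) = 9 \left(-104 - 5\right) = 9 \left(-109\right) = -981$)
$\left(-153479 + 47078\right) \left(-231235 + P{\left(h,-46 \right)}\right) = \left(-153479 + 47078\right) \left(-231235 - 981\right) = \left(-106401\right) \left(-232216\right) = 24708014616$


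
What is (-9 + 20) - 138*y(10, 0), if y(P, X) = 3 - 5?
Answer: 287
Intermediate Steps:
y(P, X) = -2
(-9 + 20) - 138*y(10, 0) = (-9 + 20) - 138*(-2) = 11 + 276 = 287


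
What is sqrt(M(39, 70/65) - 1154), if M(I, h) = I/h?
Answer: I*sqrt(219086)/14 ≈ 33.433*I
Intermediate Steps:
sqrt(M(39, 70/65) - 1154) = sqrt(39/((70/65)) - 1154) = sqrt(39/((70*(1/65))) - 1154) = sqrt(39/(14/13) - 1154) = sqrt(39*(13/14) - 1154) = sqrt(507/14 - 1154) = sqrt(-15649/14) = I*sqrt(219086)/14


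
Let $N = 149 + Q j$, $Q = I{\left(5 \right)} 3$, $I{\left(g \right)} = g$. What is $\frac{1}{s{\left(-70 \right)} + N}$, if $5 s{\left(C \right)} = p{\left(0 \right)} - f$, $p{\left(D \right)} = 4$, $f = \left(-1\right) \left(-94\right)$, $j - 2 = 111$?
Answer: $\frac{1}{1826} \approx 0.00054764$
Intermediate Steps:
$j = 113$ ($j = 2 + 111 = 113$)
$f = 94$
$s{\left(C \right)} = -18$ ($s{\left(C \right)} = \frac{4 - 94}{5} = \frac{1}{5} \left(-90\right) = -18$)
$Q = 15$ ($Q = 5 \cdot 3 = 15$)
$N = 1844$ ($N = 149 + 15 \cdot 113 = 149 + 1695 = 1844$)
$\frac{1}{s{\left(-70 \right)} + N} = \frac{1}{-18 + 1844} = \frac{1}{1826}$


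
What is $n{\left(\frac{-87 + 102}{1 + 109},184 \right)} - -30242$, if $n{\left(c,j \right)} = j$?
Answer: $30426$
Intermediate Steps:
$n{\left(\frac{-87 + 102}{1 + 109},184 \right)} - -30242 = 184 - -30242 = 184 + 30242 = 30426$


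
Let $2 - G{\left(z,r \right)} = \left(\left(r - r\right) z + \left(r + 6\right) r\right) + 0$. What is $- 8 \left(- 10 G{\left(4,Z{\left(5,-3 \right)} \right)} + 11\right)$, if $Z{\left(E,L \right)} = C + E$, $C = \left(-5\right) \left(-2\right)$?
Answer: $-25128$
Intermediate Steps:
$C = 10$
$Z{\left(E,L \right)} = 10 + E$
$G{\left(z,r \right)} = 2 - r \left(6 + r\right)$ ($G{\left(z,r \right)} = 2 - \left(\left(\left(r - r\right) z + \left(r + 6\right) r\right) + 0\right) = 2 - \left(\left(0 z + \left(6 + r\right) r\right) + 0\right) = 2 - \left(\left(0 + r \left(6 + r\right)\right) + 0\right) = 2 - \left(r \left(6 + r\right) + 0\right) = 2 - r \left(6 + r\right)$)
$- 8 \left(- 10 G{\left(4,Z{\left(5,-3 \right)} \right)} + 11\right) = - 8 \left(- 10 \left(2 - \left(10 + 5\right)^{2} - 6 \left(10 + 5\right)\right) + 11\right) = - 8 \left(- 10 \left(2 - 15^{2} - 90\right) + 11\right) = - 8 \left(- 10 \left(2 - 225 - 90\right) + 11\right) = - 8 \left(\left(-10\right) \left(-313\right) + 11\right) = - 8 \left(3130 + 11\right) = \left(-8\right) 3141 = -25128$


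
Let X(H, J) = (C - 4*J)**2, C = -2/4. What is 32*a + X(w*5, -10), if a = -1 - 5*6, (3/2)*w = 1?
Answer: 2273/4 ≈ 568.25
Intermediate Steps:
w = 2/3 (w = (2/3)*1 = 2/3 ≈ 0.66667)
C = -1/2 (C = -2*1/4 = -1/2 ≈ -0.50000)
a = -31 (a = -1 - 30 = -31)
X(H, J) = (-1/2 - 4*J)**2
32*a + X(w*5, -10) = 32*(-31) + (1 + 8*(-10))**2/4 = -992 + (1 - 80)**2/4 = -992 + (1/4)*(-79)**2 = -992 + (1/4)*6241 = -992 + 6241/4 = 2273/4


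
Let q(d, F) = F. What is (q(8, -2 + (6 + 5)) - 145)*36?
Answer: -4896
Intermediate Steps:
(q(8, -2 + (6 + 5)) - 145)*36 = ((-2 + (6 + 5)) - 145)*36 = ((-2 + 11) - 145)*36 = (9 - 145)*36 = -136*36 = -4896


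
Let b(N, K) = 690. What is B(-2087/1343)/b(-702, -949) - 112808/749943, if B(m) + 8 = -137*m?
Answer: 6788651711/46329978654 ≈ 0.14653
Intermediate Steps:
B(m) = -8 - 137*m
B(-2087/1343)/b(-702, -949) - 112808/749943 = (-8 - (-285919)/1343)/690 - 112808/749943 = (-8 - (-285919)/1343)*(1/690) - 112808*1/749943 = (-8 - 137*(-2087/1343))*(1/690) - 112808/749943 = (-8 + 285919/1343)*(1/690) - 112808/749943 = (275175/1343)*(1/690) - 112808/749943 = 18345/61778 - 112808/749943 = 6788651711/46329978654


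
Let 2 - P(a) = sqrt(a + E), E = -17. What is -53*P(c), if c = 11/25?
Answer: -106 + 159*I*sqrt(46)/5 ≈ -106.0 + 215.68*I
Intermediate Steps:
c = 11/25 (c = 11*(1/25) = 11/25 ≈ 0.44000)
P(a) = 2 - sqrt(-17 + a) (P(a) = 2 - sqrt(a - 17) = 2 - sqrt(-17 + a))
-53*P(c) = -53*(2 - sqrt(-17 + 11/25)) = -53*(2 - sqrt(-414/25)) = -53*(2 - 3*I*sqrt(46)/5) = -106 + 159*I*sqrt(46)/5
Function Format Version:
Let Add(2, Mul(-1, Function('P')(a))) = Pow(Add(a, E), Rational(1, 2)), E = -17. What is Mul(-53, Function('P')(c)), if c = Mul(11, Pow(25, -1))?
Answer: Add(-106, Mul(Rational(159, 5), I, Pow(46, Rational(1, 2)))) ≈ Add(-106.00, Mul(215.68, I))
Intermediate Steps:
c = Rational(11, 25) (c = Mul(11, Rational(1, 25)) = Rational(11, 25) ≈ 0.44000)
Function('P')(a) = Add(2, Mul(-1, Pow(Add(-17, a), Rational(1, 2)))) (Function('P')(a) = Add(2, Mul(-1, Pow(Add(a, -17), Rational(1, 2)))) = Add(2, Mul(-1, Pow(Add(-17, a), Rational(1, 2)))))
Mul(-53, Function('P')(c)) = Mul(-53, Add(2, Mul(-1, Pow(Add(-17, Rational(11, 25)), Rational(1, 2))))) = Mul(-53, Add(2, Mul(-1, Pow(Rational(-414, 25), Rational(1, 2))))) = Mul(-53, Add(2, Mul(-1, Mul(Rational(3, 5), I, Pow(46, Rational(1, 2)))))) = Mul(-53, Add(2, Mul(Rational(-3, 5), I, Pow(46, Rational(1, 2))))) = Add(-106, Mul(Rational(159, 5), I, Pow(46, Rational(1, 2))))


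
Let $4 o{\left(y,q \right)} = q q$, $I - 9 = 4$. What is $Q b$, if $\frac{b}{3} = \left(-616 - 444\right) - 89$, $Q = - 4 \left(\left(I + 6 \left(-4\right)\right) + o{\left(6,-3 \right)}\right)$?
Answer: $-120645$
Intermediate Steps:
$I = 13$ ($I = 9 + 4 = 13$)
$o{\left(y,q \right)} = \frac{q^{2}}{4}$ ($o{\left(y,q \right)} = \frac{q q}{4} = \frac{q^{2}}{4}$)
$Q = 35$ ($Q = - 4 \left(\left(13 + 6 \left(-4\right)\right) + \frac{\left(-3\right)^{2}}{4}\right) = - 4 \left(\left(13 - 24\right) + \frac{1}{4} \cdot 9\right) = - 4 \left(-11 + \frac{9}{4}\right) = \left(-4\right) \left(- \frac{35}{4}\right) = 35$)
$b = -3447$ ($b = 3 \left(\left(-616 - 444\right) - 89\right) = 3 \left(-1060 - 89\right) = 3 \left(-1149\right) = -3447$)
$Q b = 35 \left(-3447\right) = -120645$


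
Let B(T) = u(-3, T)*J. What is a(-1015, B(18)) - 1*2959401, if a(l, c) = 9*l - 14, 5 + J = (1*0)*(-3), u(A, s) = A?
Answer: -2968550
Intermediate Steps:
J = -5 (J = -5 + (1*0)*(-3) = -5 + 0*(-3) = -5 + 0 = -5)
B(T) = 15 (B(T) = -3*(-5) = 15)
a(l, c) = -14 + 9*l
a(-1015, B(18)) - 1*2959401 = (-14 + 9*(-1015)) - 1*2959401 = (-14 - 9135) - 2959401 = -9149 - 2959401 = -2968550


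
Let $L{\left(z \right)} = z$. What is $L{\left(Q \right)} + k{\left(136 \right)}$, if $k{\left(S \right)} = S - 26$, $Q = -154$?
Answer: $-44$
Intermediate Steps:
$k{\left(S \right)} = -26 + S$ ($k{\left(S \right)} = S - 26 = -26 + S$)
$L{\left(Q \right)} + k{\left(136 \right)} = -154 + \left(-26 + 136\right) = -154 + 110 = -44$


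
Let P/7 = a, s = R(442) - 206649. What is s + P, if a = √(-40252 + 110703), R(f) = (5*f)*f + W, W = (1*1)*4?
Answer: 770175 + 7*√70451 ≈ 7.7203e+5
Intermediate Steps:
W = 4 (W = 1*4 = 4)
R(f) = 4 + 5*f² (R(f) = (5*f)*f + 4 = 5*f² + 4 = 4 + 5*f²)
s = 770175 (s = (4 + 5*442²) - 206649 = (4 + 5*195364) - 206649 = (4 + 976820) - 206649 = 976824 - 206649 = 770175)
a = √70451 ≈ 265.43
P = 7*√70451 ≈ 1858.0
s + P = 770175 + 7*√70451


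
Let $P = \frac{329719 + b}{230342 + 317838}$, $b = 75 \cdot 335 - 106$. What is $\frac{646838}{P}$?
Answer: $\frac{177291827420}{177369} \approx 9.9957 \cdot 10^{5}$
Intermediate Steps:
$b = 25019$ ($b = 25125 - 106 = 25019$)
$P = \frac{177369}{274090}$ ($P = \frac{329719 + 25019}{230342 + 317838} = \frac{354738}{548180} = 354738 \cdot \frac{1}{548180} = \frac{177369}{274090} \approx 0.64712$)
$\frac{646838}{P} = \frac{646838}{\frac{177369}{274090}} = 646838 \cdot \frac{274090}{177369} = \frac{177291827420}{177369}$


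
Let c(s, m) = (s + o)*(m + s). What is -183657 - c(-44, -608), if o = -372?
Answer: -454889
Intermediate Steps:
c(s, m) = (-372 + s)*(m + s) (c(s, m) = (s - 372)*(m + s) = (-372 + s)*(m + s))
-183657 - c(-44, -608) = -183657 - ((-44)**2 - 372*(-608) - 372*(-44) - 608*(-44)) = -183657 - (1936 + 226176 + 16368 + 26752) = -183657 - 1*271232 = -183657 - 271232 = -454889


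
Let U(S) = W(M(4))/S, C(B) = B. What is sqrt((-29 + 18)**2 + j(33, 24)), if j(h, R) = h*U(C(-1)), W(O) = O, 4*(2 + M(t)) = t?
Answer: sqrt(154) ≈ 12.410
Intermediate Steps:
M(t) = -2 + t/4
U(S) = -1/S (U(S) = (-2 + (1/4)*4)/S = (-2 + 1)/S = -1/S)
j(h, R) = h (j(h, R) = h*(-1/(-1)) = h*(-1*(-1)) = h*1 = h)
sqrt((-29 + 18)**2 + j(33, 24)) = sqrt((-29 + 18)**2 + 33) = sqrt((-11)**2 + 33) = sqrt(121 + 33) = sqrt(154)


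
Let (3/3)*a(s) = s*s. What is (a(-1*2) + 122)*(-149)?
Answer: -18774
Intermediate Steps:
a(s) = s² (a(s) = s*s = s²)
(a(-1*2) + 122)*(-149) = ((-1*2)² + 122)*(-149) = ((-2)² + 122)*(-149) = (4 + 122)*(-149) = 126*(-149) = -18774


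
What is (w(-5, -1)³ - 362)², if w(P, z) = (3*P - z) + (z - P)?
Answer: 1855044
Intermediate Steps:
w(P, z) = 2*P (w(P, z) = (-z + 3*P) + (z - P) = 2*P)
(w(-5, -1)³ - 362)² = ((2*(-5))³ - 362)² = ((-10)³ - 362)² = (-1000 - 362)² = (-1362)² = 1855044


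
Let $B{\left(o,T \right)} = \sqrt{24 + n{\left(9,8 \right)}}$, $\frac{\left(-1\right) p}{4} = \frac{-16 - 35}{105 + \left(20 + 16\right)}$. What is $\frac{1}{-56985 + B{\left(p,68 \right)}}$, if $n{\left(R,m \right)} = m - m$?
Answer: $- \frac{18995}{1082430067} - \frac{2 \sqrt{6}}{3247290201} \approx -1.755 \cdot 10^{-5}$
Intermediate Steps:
$n{\left(R,m \right)} = 0$
$p = \frac{68}{47}$ ($p = - 4 \frac{-16 - 35}{105 + \left(20 + 16\right)} = - 4 \left(- \frac{51}{105 + 36}\right) = - 4 \left(- \frac{51}{141}\right) = - 4 \left(\left(-51\right) \frac{1}{141}\right) = \left(-4\right) \left(- \frac{17}{47}\right) = \frac{68}{47} \approx 1.4468$)
$B{\left(o,T \right)} = 2 \sqrt{6}$ ($B{\left(o,T \right)} = \sqrt{24 + 0} = \sqrt{24} = 2 \sqrt{6}$)
$\frac{1}{-56985 + B{\left(p,68 \right)}} = \frac{1}{-56985 + 2 \sqrt{6}}$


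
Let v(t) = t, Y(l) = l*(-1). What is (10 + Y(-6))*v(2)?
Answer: 32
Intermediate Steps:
Y(l) = -l
(10 + Y(-6))*v(2) = (10 - 1*(-6))*2 = (10 + 6)*2 = 16*2 = 32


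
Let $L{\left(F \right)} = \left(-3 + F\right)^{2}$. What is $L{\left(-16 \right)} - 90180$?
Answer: $-89819$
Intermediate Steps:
$L{\left(-16 \right)} - 90180 = \left(-3 - 16\right)^{2} - 90180 = \left(-19\right)^{2} - 90180 = 361 - 90180 = -89819$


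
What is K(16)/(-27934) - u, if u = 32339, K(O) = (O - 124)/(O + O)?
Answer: -7226860981/223472 ≈ -32339.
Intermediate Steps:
K(O) = (-124 + O)/(2*O) (K(O) = (-124 + O)/((2*O)) = (-124 + O)*(1/(2*O)) = (-124 + O)/(2*O))
K(16)/(-27934) - u = ((1/2)*(-124 + 16)/16)/(-27934) - 1*32339 = ((1/2)*(1/16)*(-108))*(-1/27934) - 32339 = -27/8*(-1/27934) - 32339 = 27/223472 - 32339 = -7226860981/223472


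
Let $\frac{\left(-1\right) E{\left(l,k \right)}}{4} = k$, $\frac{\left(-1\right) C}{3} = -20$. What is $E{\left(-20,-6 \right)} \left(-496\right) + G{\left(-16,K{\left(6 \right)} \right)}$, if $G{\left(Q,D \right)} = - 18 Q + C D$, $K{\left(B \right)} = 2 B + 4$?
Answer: $-10656$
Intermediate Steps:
$C = 60$ ($C = \left(-3\right) \left(-20\right) = 60$)
$E{\left(l,k \right)} = - 4 k$
$K{\left(B \right)} = 4 + 2 B$
$G{\left(Q,D \right)} = - 18 Q + 60 D$
$E{\left(-20,-6 \right)} \left(-496\right) + G{\left(-16,K{\left(6 \right)} \right)} = \left(-4\right) \left(-6\right) \left(-496\right) - \left(-288 - 60 \left(4 + 2 \cdot 6\right)\right) = 24 \left(-496\right) + \left(288 + 60 \left(4 + 12\right)\right) = -11904 + \left(288 + 60 \cdot 16\right) = -11904 + \left(288 + 960\right) = -11904 + 1248 = -10656$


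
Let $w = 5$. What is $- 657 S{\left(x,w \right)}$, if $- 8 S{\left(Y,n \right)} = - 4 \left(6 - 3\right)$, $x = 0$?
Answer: $- \frac{1971}{2} \approx -985.5$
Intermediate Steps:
$S{\left(Y,n \right)} = \frac{3}{2}$ ($S{\left(Y,n \right)} = - \frac{\left(-4\right) \left(6 - 3\right)}{8} = - \frac{\left(-4\right) 3}{8} = \left(- \frac{1}{8}\right) \left(-12\right) = \frac{3}{2}$)
$- 657 S{\left(x,w \right)} = \left(-657\right) \frac{3}{2} = - \frac{1971}{2}$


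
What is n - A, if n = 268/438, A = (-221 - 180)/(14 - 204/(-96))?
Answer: 79982/3139 ≈ 25.480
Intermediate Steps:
A = -3208/129 (A = -401/(14 - 204*(-1/96)) = -401/(14 + 17/8) = -401/129/8 = -401*8/129 = -3208/129 ≈ -24.868)
n = 134/219 (n = 268*(1/438) = 134/219 ≈ 0.61187)
n - A = 134/219 - 1*(-3208/129) = 134/219 + 3208/129 = 79982/3139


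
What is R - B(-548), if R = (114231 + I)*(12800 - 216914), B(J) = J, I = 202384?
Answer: -64625553562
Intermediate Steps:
R = -64625554110 (R = (114231 + 202384)*(12800 - 216914) = 316615*(-204114) = -64625554110)
R - B(-548) = -64625554110 - 1*(-548) = -64625554110 + 548 = -64625553562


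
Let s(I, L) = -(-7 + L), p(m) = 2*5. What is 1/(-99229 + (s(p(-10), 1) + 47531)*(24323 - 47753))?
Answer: -1/1113891139 ≈ -8.9775e-10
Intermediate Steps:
p(m) = 10
s(I, L) = 7 - L
1/(-99229 + (s(p(-10), 1) + 47531)*(24323 - 47753)) = 1/(-99229 + ((7 - 1*1) + 47531)*(24323 - 47753)) = 1/(-99229 + ((7 - 1) + 47531)*(-23430)) = 1/(-99229 + (6 + 47531)*(-23430)) = 1/(-99229 + 47537*(-23430)) = 1/(-99229 - 1113791910) = 1/(-1113891139) = -1/1113891139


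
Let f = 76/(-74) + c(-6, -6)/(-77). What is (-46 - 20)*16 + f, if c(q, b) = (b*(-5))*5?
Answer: -3017020/2849 ≈ -1059.0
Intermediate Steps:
c(q, b) = -25*b (c(q, b) = -5*b*5 = -25*b)
f = -8476/2849 (f = 76/(-74) - 25*(-6)/(-77) = 76*(-1/74) + 150*(-1/77) = -38/37 - 150/77 = -8476/2849 ≈ -2.9751)
(-46 - 20)*16 + f = (-46 - 20)*16 - 8476/2849 = -66*16 - 8476/2849 = -1056 - 8476/2849 = -3017020/2849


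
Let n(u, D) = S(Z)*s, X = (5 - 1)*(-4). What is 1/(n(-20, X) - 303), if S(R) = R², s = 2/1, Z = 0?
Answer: -1/303 ≈ -0.0033003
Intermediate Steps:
X = -16 (X = 4*(-4) = -16)
s = 2 (s = 2*1 = 2)
n(u, D) = 0 (n(u, D) = 0²*2 = 0*2 = 0)
1/(n(-20, X) - 303) = 1/(0 - 303) = 1/(-303) = -1/303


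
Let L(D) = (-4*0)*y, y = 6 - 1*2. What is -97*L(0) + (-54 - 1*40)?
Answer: -94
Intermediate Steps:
y = 4 (y = 6 - 2 = 4)
L(D) = 0 (L(D) = -4*0*4 = 0*4 = 0)
-97*L(0) + (-54 - 1*40) = -97*0 + (-54 - 1*40) = 0 + (-54 - 40) = 0 - 94 = -94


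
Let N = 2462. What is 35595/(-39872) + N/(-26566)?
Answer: -74555831/75659968 ≈ -0.98541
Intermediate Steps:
35595/(-39872) + N/(-26566) = 35595/(-39872) + 2462/(-26566) = 35595*(-1/39872) + 2462*(-1/26566) = -5085/5696 - 1231/13283 = -74555831/75659968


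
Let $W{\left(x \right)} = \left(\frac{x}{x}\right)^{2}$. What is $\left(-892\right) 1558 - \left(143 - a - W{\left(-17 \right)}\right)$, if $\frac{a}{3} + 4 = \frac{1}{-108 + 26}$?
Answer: $- \frac{113970983}{82} \approx -1.3899 \cdot 10^{6}$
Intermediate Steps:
$a = - \frac{987}{82}$ ($a = -12 + \frac{3}{-108 + 26} = -12 + \frac{3}{-82} = -12 + 3 \left(- \frac{1}{82}\right) = -12 - \frac{3}{82} = - \frac{987}{82} \approx -12.037$)
$W{\left(x \right)} = 1$ ($W{\left(x \right)} = 1^{2} = 1$)
$\left(-892\right) 1558 - \left(143 - a - W{\left(-17 \right)}\right) = \left(-892\right) 1558 + \left(\left(- \frac{987}{82} + 1\right) - 143\right) = -1389736 - \frac{12631}{82} = - \frac{113970983}{82}$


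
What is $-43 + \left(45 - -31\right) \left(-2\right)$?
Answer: $-195$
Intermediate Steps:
$-43 + \left(45 - -31\right) \left(-2\right) = -43 + \left(45 + 31\right) \left(-2\right) = -43 + 76 \left(-2\right) = -43 - 152 = -195$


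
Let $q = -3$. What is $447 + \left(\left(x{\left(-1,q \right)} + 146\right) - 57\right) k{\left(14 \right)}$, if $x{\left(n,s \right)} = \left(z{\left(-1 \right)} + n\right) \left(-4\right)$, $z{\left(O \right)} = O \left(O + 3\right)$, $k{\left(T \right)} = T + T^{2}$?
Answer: $21657$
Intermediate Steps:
$z{\left(O \right)} = O \left(3 + O\right)$
$x{\left(n,s \right)} = 8 - 4 n$ ($x{\left(n,s \right)} = \left(- (3 - 1) + n\right) \left(-4\right) = \left(\left(-1\right) 2 + n\right) \left(-4\right) = \left(-2 + n\right) \left(-4\right) = 8 - 4 n$)
$447 + \left(\left(x{\left(-1,q \right)} + 146\right) - 57\right) k{\left(14 \right)} = 447 + \left(\left(\left(8 - -4\right) + 146\right) - 57\right) 14 \left(1 + 14\right) = 447 + \left(\left(\left(8 + 4\right) + 146\right) - 57\right) 14 \cdot 15 = 447 + \left(\left(12 + 146\right) - 57\right) 210 = 447 + \left(158 - 57\right) 210 = 447 + 101 \cdot 210 = 447 + 21210 = 21657$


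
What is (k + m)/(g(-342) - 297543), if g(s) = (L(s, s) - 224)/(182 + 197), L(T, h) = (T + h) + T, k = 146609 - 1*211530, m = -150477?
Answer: 81635842/112770047 ≈ 0.72391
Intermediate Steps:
k = -64921 (k = 146609 - 211530 = -64921)
L(T, h) = h + 2*T
g(s) = -224/379 + 3*s/379 (g(s) = ((s + 2*s) - 224)/(182 + 197) = (3*s - 224)/379 = (-224 + 3*s)*(1/379) = -224/379 + 3*s/379)
(k + m)/(g(-342) - 297543) = (-64921 - 150477)/((-224/379 + (3/379)*(-342)) - 297543) = -215398/((-224/379 - 1026/379) - 297543) = -215398/(-1250/379 - 297543) = -215398/(-112770047/379) = -215398*(-379/112770047) = 81635842/112770047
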